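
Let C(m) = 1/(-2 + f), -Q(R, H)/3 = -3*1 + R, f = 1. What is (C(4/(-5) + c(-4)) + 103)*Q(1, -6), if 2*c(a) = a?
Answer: 612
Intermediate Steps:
Q(R, H) = 9 - 3*R (Q(R, H) = -3*(-3*1 + R) = -3*(-3 + R) = 9 - 3*R)
c(a) = a/2
C(m) = -1 (C(m) = 1/(-2 + 1) = 1/(-1) = -1)
(C(4/(-5) + c(-4)) + 103)*Q(1, -6) = (-1 + 103)*(9 - 3*1) = 102*(9 - 3) = 102*6 = 612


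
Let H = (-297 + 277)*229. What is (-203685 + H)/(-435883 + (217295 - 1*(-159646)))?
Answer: 208265/58942 ≈ 3.5334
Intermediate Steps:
H = -4580 (H = -20*229 = -4580)
(-203685 + H)/(-435883 + (217295 - 1*(-159646))) = (-203685 - 4580)/(-435883 + (217295 - 1*(-159646))) = -208265/(-435883 + (217295 + 159646)) = -208265/(-435883 + 376941) = -208265/(-58942) = -208265*(-1/58942) = 208265/58942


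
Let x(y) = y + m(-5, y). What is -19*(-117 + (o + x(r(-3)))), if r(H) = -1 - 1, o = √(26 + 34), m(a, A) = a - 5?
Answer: 2451 - 38*√15 ≈ 2303.8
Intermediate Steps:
m(a, A) = -5 + a
o = 2*√15 (o = √60 = 2*√15 ≈ 7.7460)
r(H) = -2
x(y) = -10 + y (x(y) = y + (-5 - 5) = y - 10 = -10 + y)
-19*(-117 + (o + x(r(-3)))) = -19*(-117 + (2*√15 + (-10 - 2))) = -19*(-117 + (2*√15 - 12)) = -19*(-117 + (-12 + 2*√15)) = -19*(-129 + 2*√15) = 2451 - 38*√15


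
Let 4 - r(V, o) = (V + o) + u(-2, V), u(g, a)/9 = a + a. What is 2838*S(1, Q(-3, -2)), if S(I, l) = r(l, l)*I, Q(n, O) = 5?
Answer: -272448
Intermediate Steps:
u(g, a) = 18*a (u(g, a) = 9*(a + a) = 9*(2*a) = 18*a)
r(V, o) = 4 - o - 19*V (r(V, o) = 4 - ((V + o) + 18*V) = 4 - (o + 19*V) = 4 + (-o - 19*V) = 4 - o - 19*V)
S(I, l) = I*(4 - 20*l) (S(I, l) = (4 - l - 19*l)*I = (4 - 20*l)*I = I*(4 - 20*l))
2838*S(1, Q(-3, -2)) = 2838*(4*1*(1 - 5*5)) = 2838*(4*1*(1 - 25)) = 2838*(4*1*(-24)) = 2838*(-96) = -272448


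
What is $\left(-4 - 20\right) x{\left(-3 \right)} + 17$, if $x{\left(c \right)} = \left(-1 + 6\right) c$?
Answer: $377$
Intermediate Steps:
$x{\left(c \right)} = 5 c$
$\left(-4 - 20\right) x{\left(-3 \right)} + 17 = \left(-4 - 20\right) 5 \left(-3\right) + 17 = \left(-4 - 20\right) \left(-15\right) + 17 = \left(-24\right) \left(-15\right) + 17 = 360 + 17 = 377$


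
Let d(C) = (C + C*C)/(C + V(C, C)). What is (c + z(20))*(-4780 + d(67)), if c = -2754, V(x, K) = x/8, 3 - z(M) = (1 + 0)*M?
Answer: 117700996/9 ≈ 1.3078e+7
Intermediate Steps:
z(M) = 3 - M (z(M) = 3 - (1 + 0)*M = 3 - M)
V(x, K) = x/8 (V(x, K) = x*(⅛) = x/8)
d(C) = 8*(C + C²)/(9*C) (d(C) = (C + C*C)/(C + C/8) = (C + C²)/((9*C/8)) = (C + C²)*(8/(9*C)) = 8*(C + C²)/(9*C))
(c + z(20))*(-4780 + d(67)) = (-2754 + (3 - 1*20))*(-4780 + (8/9 + (8/9)*67)) = (-2754 + (3 - 20))*(-4780 + (8/9 + 536/9)) = (-2754 - 17)*(-4780 + 544/9) = -2771*(-42476/9) = 117700996/9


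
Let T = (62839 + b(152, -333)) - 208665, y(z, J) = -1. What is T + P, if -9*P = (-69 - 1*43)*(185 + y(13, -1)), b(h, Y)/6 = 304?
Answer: -1275410/9 ≈ -1.4171e+5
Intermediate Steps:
b(h, Y) = 1824 (b(h, Y) = 6*304 = 1824)
P = 20608/9 (P = -(-69 - 1*43)*(185 - 1)/9 = -(-69 - 43)*184/9 = -(-112)*184/9 = -⅑*(-20608) = 20608/9 ≈ 2289.8)
T = -144002 (T = (62839 + 1824) - 208665 = 64663 - 208665 = -144002)
T + P = -144002 + 20608/9 = -1275410/9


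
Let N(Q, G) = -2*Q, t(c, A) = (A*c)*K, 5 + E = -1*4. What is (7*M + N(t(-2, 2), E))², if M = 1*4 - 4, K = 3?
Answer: 576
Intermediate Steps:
E = -9 (E = -5 - 1*4 = -5 - 4 = -9)
t(c, A) = 3*A*c (t(c, A) = (A*c)*3 = 3*A*c)
M = 0 (M = 4 - 4 = 0)
(7*M + N(t(-2, 2), E))² = (7*0 - 6*2*(-2))² = (0 - 2*(-12))² = (0 + 24)² = 24² = 576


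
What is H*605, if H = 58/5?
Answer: 7018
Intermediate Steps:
H = 58/5 (H = 58*(⅕) = 58/5 ≈ 11.600)
H*605 = (58/5)*605 = 7018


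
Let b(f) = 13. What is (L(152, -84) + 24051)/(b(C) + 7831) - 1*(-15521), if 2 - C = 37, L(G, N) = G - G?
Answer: 121770775/7844 ≈ 15524.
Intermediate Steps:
L(G, N) = 0
C = -35 (C = 2 - 1*37 = 2 - 37 = -35)
(L(152, -84) + 24051)/(b(C) + 7831) - 1*(-15521) = (0 + 24051)/(13 + 7831) - 1*(-15521) = 24051/7844 + 15521 = 121770775/7844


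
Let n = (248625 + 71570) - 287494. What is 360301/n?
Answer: 360301/32701 ≈ 11.018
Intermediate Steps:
n = 32701 (n = 320195 - 287494 = 32701)
360301/n = 360301/32701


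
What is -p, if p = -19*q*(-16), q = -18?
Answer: 5472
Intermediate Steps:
p = -5472 (p = -19*(-18)*(-16) = 342*(-16) = -5472)
-p = -1*(-5472) = 5472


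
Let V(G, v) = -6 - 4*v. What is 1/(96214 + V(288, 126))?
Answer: 1/95704 ≈ 1.0449e-5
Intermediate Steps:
1/(96214 + V(288, 126)) = 1/(96214 + (-6 - 4*126)) = 1/(96214 + (-6 - 504)) = 1/(96214 - 510) = 1/95704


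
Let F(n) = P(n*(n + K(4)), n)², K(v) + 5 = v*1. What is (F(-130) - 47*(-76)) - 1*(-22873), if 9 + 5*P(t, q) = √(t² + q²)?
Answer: 290699006/25 - 468*√17162/5 ≈ 1.1616e+7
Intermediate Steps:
K(v) = -5 + v (K(v) = -5 + v*1 = -5 + v)
P(t, q) = -9/5 + √(q² + t²)/5 (P(t, q) = -9/5 + √(t² + q²)/5 = -9/5 + √(q² + t²)/5)
F(n) = (-9/5 + √(n² + n²*(-1 + n)²)/5)² (F(n) = (-9/5 + √(n² + (n*(n + (-5 + 4)))²)/5)² = (-9/5 + √(n² + (n*(n - 1))²)/5)² = (-9/5 + √(n² + (n*(-1 + n))²)/5)² = (-9/5 + √(n² + n²*(-1 + n)²)/5)²)
(F(-130) - 47*(-76)) - 1*(-22873) = ((-9 + √((-130)²*(1 + (-1 - 130)²)))²/25 - 47*(-76)) - 1*(-22873) = ((-9 + √(16900*(1 + (-131)²)))²/25 - 1*(-3572)) + 22873 = ((-9 + √(16900*(1 + 17161)))²/25 + 3572) + 22873 = ((-9 + √(16900*17162))²/25 + 3572) + 22873 = ((-9 + √290037800)²/25 + 3572) + 22873 = ((-9 + 130*√17162)²/25 + 3572) + 22873 = (3572 + (-9 + 130*√17162)²/25) + 22873 = 26445 + (-9 + 130*√17162)²/25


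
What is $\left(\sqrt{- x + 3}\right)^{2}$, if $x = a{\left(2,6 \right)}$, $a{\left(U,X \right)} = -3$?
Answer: $6$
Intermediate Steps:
$x = -3$
$\left(\sqrt{- x + 3}\right)^{2} = \left(\sqrt{\left(-1\right) \left(-3\right) + 3}\right)^{2} = \left(\sqrt{3 + 3}\right)^{2} = \left(\sqrt{6}\right)^{2} = 6$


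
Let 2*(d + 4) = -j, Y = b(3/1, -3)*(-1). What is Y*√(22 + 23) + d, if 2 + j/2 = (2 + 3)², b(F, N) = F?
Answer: -27 - 9*√5 ≈ -47.125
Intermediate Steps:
Y = -3 (Y = (3/1)*(-1) = (3*1)*(-1) = 3*(-1) = -3)
j = 46 (j = -4 + 2*(2 + 3)² = -4 + 2*5² = -4 + 2*25 = -4 + 50 = 46)
d = -27 (d = -4 + (-1*46)/2 = -4 + (½)*(-46) = -4 - 23 = -27)
Y*√(22 + 23) + d = -3*√(22 + 23) - 27 = -9*√5 - 27 = -27 - 9*√5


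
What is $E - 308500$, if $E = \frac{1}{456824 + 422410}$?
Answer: $- \frac{271243688999}{879234} \approx -3.085 \cdot 10^{5}$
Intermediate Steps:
$E = \frac{1}{879234} \approx 1.1374 \cdot 10^{-6}$
$E - 308500 = \frac{1}{879234} - 308500 = - \frac{271243688999}{879234}$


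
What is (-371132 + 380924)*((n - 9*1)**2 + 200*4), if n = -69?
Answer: 67408128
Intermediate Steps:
(-371132 + 380924)*((n - 9*1)**2 + 200*4) = (-371132 + 380924)*((-69 - 9*1)**2 + 200*4) = 9792*((-69 - 9)**2 + 800) = 9792*((-78)**2 + 800) = 9792*(6084 + 800) = 9792*6884 = 67408128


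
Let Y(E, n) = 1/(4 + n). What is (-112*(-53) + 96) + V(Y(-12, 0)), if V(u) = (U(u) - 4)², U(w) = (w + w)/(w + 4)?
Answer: 1747604/289 ≈ 6047.1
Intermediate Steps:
U(w) = 2*w/(4 + w) (U(w) = (2*w)/(4 + w) = 2*w/(4 + w))
V(u) = (-4 + 2*u/(4 + u))² (V(u) = (2*u/(4 + u) - 4)² = (-4 + 2*u/(4 + u))²)
(-112*(-53) + 96) + V(Y(-12, 0)) = (-112*(-53) + 96) + 4*(8 + 1/(4 + 0))²/(4 + 1/(4 + 0))² = (5936 + 96) + 4*(8 + 1/4)²/(4 + 1/4)² = 6032 + 4*(8 + ¼)²/(4 + ¼)² = 6032 + 4*(33/4)²/(17/4)² = 6032 + 4*(16/289)*(1089/16) = 6032 + 4356/289 = 1747604/289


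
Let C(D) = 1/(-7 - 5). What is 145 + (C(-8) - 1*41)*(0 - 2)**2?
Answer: -58/3 ≈ -19.333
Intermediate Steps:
C(D) = -1/12 (C(D) = 1/(-12) = -1/12)
145 + (C(-8) - 1*41)*(0 - 2)**2 = 145 + (-1/12 - 1*41)*(0 - 2)**2 = 145 + (-1/12 - 41)*(-2)**2 = 145 - 493/12*4 = 145 - 493/3 = -58/3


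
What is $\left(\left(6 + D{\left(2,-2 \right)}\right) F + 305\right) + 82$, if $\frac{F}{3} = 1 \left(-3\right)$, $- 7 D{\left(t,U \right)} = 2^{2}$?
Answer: $\frac{2367}{7} \approx 338.14$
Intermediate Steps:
$D{\left(t,U \right)} = - \frac{4}{7}$ ($D{\left(t,U \right)} = - \frac{2^{2}}{7} = \left(- \frac{1}{7}\right) 4 = - \frac{4}{7}$)
$F = -9$ ($F = 3 \cdot 1 \left(-3\right) = 3 \left(-3\right) = -9$)
$\left(\left(6 + D{\left(2,-2 \right)}\right) F + 305\right) + 82 = \left(\left(6 - \frac{4}{7}\right) \left(-9\right) + 305\right) + 82 = \left(\frac{38}{7} \left(-9\right) + 305\right) + 82 = \left(- \frac{342}{7} + 305\right) + 82 = \frac{1793}{7} + 82 = \frac{2367}{7}$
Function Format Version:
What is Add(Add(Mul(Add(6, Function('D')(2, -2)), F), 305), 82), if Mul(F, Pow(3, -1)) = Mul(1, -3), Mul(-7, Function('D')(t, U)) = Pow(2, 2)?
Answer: Rational(2367, 7) ≈ 338.14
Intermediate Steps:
Function('D')(t, U) = Rational(-4, 7) (Function('D')(t, U) = Mul(Rational(-1, 7), Pow(2, 2)) = Mul(Rational(-1, 7), 4) = Rational(-4, 7))
F = -9 (F = Mul(3, Mul(1, -3)) = Mul(3, -3) = -9)
Add(Add(Mul(Add(6, Function('D')(2, -2)), F), 305), 82) = Add(Add(Mul(Add(6, Rational(-4, 7)), -9), 305), 82) = Add(Add(Mul(Rational(38, 7), -9), 305), 82) = Add(Add(Rational(-342, 7), 305), 82) = Add(Rational(1793, 7), 82) = Rational(2367, 7)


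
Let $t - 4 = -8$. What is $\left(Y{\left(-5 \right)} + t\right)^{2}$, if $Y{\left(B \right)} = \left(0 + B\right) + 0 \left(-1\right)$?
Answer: $81$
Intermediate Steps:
$Y{\left(B \right)} = B$ ($Y{\left(B \right)} = B + 0 = B$)
$t = -4$ ($t = 4 - 8 = -4$)
$\left(Y{\left(-5 \right)} + t\right)^{2} = \left(-5 - 4\right)^{2} = \left(-9\right)^{2} = 81$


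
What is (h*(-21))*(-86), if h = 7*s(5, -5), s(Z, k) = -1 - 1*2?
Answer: -37926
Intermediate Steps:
s(Z, k) = -3 (s(Z, k) = -1 - 2 = -3)
h = -21 (h = 7*(-3) = -21)
(h*(-21))*(-86) = -21*(-21)*(-86) = 441*(-86) = -37926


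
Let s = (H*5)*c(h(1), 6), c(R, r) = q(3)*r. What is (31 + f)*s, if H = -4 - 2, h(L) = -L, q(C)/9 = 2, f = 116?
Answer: -476280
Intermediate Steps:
q(C) = 18 (q(C) = 9*2 = 18)
c(R, r) = 18*r
H = -6
s = -3240 (s = (-6*5)*(18*6) = -30*108 = -3240)
(31 + f)*s = (31 + 116)*(-3240) = 147*(-3240) = -476280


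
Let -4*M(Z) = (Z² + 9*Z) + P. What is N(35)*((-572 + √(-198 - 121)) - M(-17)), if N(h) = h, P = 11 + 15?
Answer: -37205/2 + 35*I*√319 ≈ -18603.0 + 625.12*I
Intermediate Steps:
P = 26
M(Z) = -13/2 - 9*Z/4 - Z²/4 (M(Z) = -((Z² + 9*Z) + 26)/4 = -(26 + Z² + 9*Z)/4 = -13/2 - 9*Z/4 - Z²/4)
N(35)*((-572 + √(-198 - 121)) - M(-17)) = 35*((-572 + √(-198 - 121)) - (-13/2 - 9/4*(-17) - ¼*(-17)²)) = 35*((-572 + √(-319)) - (-13/2 + 153/4 - ¼*289)) = 35*((-572 + I*√319) - (-13/2 + 153/4 - 289/4)) = 35*((-572 + I*√319) - 1*(-81/2)) = 35*((-572 + I*√319) + 81/2) = 35*(-1063/2 + I*√319) = -37205/2 + 35*I*√319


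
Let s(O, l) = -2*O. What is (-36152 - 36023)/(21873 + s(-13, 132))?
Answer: -72175/21899 ≈ -3.2958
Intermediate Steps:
(-36152 - 36023)/(21873 + s(-13, 132)) = (-36152 - 36023)/(21873 - 2*(-13)) = -72175/(21873 + 26) = -72175/21899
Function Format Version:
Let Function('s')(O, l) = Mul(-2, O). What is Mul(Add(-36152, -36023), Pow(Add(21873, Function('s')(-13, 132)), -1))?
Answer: Rational(-72175, 21899) ≈ -3.2958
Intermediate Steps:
Mul(Add(-36152, -36023), Pow(Add(21873, Function('s')(-13, 132)), -1)) = Mul(Add(-36152, -36023), Pow(Add(21873, Mul(-2, -13)), -1)) = Mul(-72175, Pow(Add(21873, 26), -1)) = Mul(-72175, Pow(21899, -1)) = Mul(-72175, Rational(1, 21899)) = Rational(-72175, 21899)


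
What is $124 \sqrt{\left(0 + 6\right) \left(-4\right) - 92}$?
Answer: $248 i \sqrt{29} \approx 1335.5 i$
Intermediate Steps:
$124 \sqrt{\left(0 + 6\right) \left(-4\right) - 92} = 124 \sqrt{6 \left(-4\right) - 92} = 124 \sqrt{-24 - 92} = 124 \sqrt{-116} = 124 \cdot 2 i \sqrt{29} = 248 i \sqrt{29}$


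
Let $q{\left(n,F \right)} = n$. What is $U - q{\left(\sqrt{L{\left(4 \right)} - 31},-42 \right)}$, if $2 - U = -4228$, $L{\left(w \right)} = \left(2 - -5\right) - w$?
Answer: $4230 - 2 i \sqrt{7} \approx 4230.0 - 5.2915 i$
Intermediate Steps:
$L{\left(w \right)} = 7 - w$ ($L{\left(w \right)} = \left(2 + 5\right) - w = 7 - w$)
$U = 4230$ ($U = 2 - -4228 = 2 + 4228 = 4230$)
$U - q{\left(\sqrt{L{\left(4 \right)} - 31},-42 \right)} = 4230 - \sqrt{\left(7 - 4\right) - 31} = 4230 - \sqrt{3 - 31} = 4230 - \sqrt{-28} = 4230 - 2 i \sqrt{7}$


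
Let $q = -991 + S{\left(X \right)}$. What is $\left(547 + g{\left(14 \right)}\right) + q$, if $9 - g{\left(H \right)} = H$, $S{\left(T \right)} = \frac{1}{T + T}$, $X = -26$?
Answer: $- \frac{23349}{52} \approx -449.02$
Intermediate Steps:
$S{\left(T \right)} = \frac{1}{2 T}$
$g{\left(H \right)} = 9 - H$
$q = - \frac{51533}{52}$ ($q = -991 + \frac{1}{2 \left(-26\right)} = -991 + \frac{1}{2} \left(- \frac{1}{26}\right) = -991 - \frac{1}{52} = - \frac{51533}{52} \approx -991.02$)
$\left(547 + g{\left(14 \right)}\right) + q = \left(547 + \left(9 - 14\right)\right) - \frac{51533}{52} = \left(547 - 5\right) - \frac{51533}{52} = 542 - \frac{51533}{52} = - \frac{23349}{52}$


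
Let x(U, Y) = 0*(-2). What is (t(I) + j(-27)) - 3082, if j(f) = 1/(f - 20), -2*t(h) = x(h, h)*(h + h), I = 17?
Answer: -144855/47 ≈ -3082.0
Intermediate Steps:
x(U, Y) = 0
t(h) = 0 (t(h) = -0*(h + h) = -0*2*h = -½*0 = 0)
j(f) = 1/(-20 + f)
(t(I) + j(-27)) - 3082 = (0 + 1/(-20 - 27)) - 3082 = (0 + 1/(-47)) - 3082 = (0 - 1/47) - 3082 = -1/47 - 3082 = -144855/47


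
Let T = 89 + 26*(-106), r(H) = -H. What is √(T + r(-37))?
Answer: I*√2630 ≈ 51.284*I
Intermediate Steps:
T = -2667 (T = 89 - 2756 = -2667)
√(T + r(-37)) = √(-2667 - 1*(-37)) = √(-2667 + 37) = √(-2630) = I*√2630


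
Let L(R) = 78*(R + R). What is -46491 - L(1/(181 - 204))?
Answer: -1069137/23 ≈ -46484.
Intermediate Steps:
L(R) = 156*R (L(R) = 78*(2*R) = 156*R)
-46491 - L(1/(181 - 204)) = -46491 - 156/(181 - 204) = -46491 - 156/(-23) = -46491 - 156*(-1)/23 = -46491 - 1*(-156/23) = -46491 + 156/23 = -1069137/23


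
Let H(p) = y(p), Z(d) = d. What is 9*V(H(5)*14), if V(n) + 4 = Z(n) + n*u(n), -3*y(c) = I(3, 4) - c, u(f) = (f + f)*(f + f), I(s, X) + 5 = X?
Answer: 790488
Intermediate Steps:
I(s, X) = -5 + X
u(f) = 4*f² (u(f) = (2*f)*(2*f) = 4*f²)
y(c) = ⅓ + c/3 (y(c) = -((-5 + 4) - c)/3 = -(-1 - c)/3 = ⅓ + c/3)
H(p) = ⅓ + p/3
V(n) = -4 + n + 4*n³ (V(n) = -4 + (n + n*(4*n²)) = -4 + (n + 4*n³) = -4 + n + 4*n³)
9*V(H(5)*14) = 9*(-4 + (⅓ + (⅓)*5)*14 + 4*((⅓ + (⅓)*5)*14)³) = 9*(-4 + (⅓ + 5/3)*14 + 4*((⅓ + 5/3)*14)³) = 9*(-4 + 2*14 + 4*(2*14)³) = 9*(-4 + 28 + 4*28³) = 9*(-4 + 28 + 4*21952) = 9*(-4 + 28 + 87808) = 9*87832 = 790488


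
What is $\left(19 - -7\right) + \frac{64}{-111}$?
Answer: $\frac{2822}{111} \approx 25.423$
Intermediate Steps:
$\left(19 - -7\right) + \frac{64}{-111} = \left(19 + 7\right) + 64 \left(- \frac{1}{111}\right) = 26 - \frac{64}{111} = \frac{2822}{111}$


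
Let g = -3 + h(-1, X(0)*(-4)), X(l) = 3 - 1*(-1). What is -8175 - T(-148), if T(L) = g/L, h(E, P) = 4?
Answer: -1209899/148 ≈ -8175.0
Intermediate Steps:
X(l) = 4 (X(l) = 3 + 1 = 4)
g = 1 (g = -3 + 4 = 1)
T(L) = 1/L
-8175 - T(-148) = -8175 - 1/(-148) = -8175 - 1*(-1/148) = -8175 + 1/148 = -1209899/148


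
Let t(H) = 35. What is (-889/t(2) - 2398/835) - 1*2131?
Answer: -1802992/835 ≈ -2159.3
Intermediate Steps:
(-889/t(2) - 2398/835) - 1*2131 = (-889/35 - 2398/835) - 1*2131 = (-889*1/35 - 2398*1/835) - 2131 = (-127/5 - 2398/835) - 2131 = -23607/835 - 2131 = -1802992/835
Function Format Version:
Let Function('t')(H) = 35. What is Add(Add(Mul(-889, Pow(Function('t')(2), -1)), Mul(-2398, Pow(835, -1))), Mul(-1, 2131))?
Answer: Rational(-1802992, 835) ≈ -2159.3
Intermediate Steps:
Add(Add(Mul(-889, Pow(Function('t')(2), -1)), Mul(-2398, Pow(835, -1))), Mul(-1, 2131)) = Add(Add(Mul(-889, Pow(35, -1)), Mul(-2398, Pow(835, -1))), Mul(-1, 2131)) = Add(Add(Mul(-889, Rational(1, 35)), Mul(-2398, Rational(1, 835))), -2131) = Add(Add(Rational(-127, 5), Rational(-2398, 835)), -2131) = Add(Rational(-23607, 835), -2131) = Rational(-1802992, 835)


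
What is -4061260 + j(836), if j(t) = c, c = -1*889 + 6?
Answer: -4062143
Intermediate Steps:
c = -883 (c = -889 + 6 = -883)
j(t) = -883
-4061260 + j(836) = -4061260 - 883 = -4062143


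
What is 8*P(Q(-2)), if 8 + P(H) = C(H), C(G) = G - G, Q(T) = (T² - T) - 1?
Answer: -64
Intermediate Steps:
Q(T) = -1 + T² - T
C(G) = 0
P(H) = -8 (P(H) = -8 + 0 = -8)
8*P(Q(-2)) = 8*(-8) = -64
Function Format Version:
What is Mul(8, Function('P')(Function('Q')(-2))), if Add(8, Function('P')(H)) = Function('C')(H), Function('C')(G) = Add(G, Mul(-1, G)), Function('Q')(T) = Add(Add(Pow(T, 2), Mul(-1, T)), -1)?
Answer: -64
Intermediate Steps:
Function('Q')(T) = Add(-1, Pow(T, 2), Mul(-1, T))
Function('C')(G) = 0
Function('P')(H) = -8 (Function('P')(H) = Add(-8, 0) = -8)
Mul(8, Function('P')(Function('Q')(-2))) = Mul(8, -8) = -64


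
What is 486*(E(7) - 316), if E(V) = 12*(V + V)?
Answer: -71928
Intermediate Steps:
E(V) = 24*V (E(V) = 12*(2*V) = 24*V)
486*(E(7) - 316) = 486*(24*7 - 316) = 486*(168 - 316) = 486*(-148) = -71928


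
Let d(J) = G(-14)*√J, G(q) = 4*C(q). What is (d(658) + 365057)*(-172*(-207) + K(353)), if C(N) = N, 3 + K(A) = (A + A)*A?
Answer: 103975169683 - 15949864*√658 ≈ 1.0357e+11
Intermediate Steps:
K(A) = -3 + 2*A² (K(A) = -3 + (A + A)*A = -3 + (2*A)*A = -3 + 2*A²)
G(q) = 4*q
d(J) = -56*√J (d(J) = (4*(-14))*√J = -56*√J)
(d(658) + 365057)*(-172*(-207) + K(353)) = (-56*√658 + 365057)*(-172*(-207) + (-3 + 2*353²)) = (365057 - 56*√658)*(35604 + (-3 + 2*124609)) = (365057 - 56*√658)*(35604 + (-3 + 249218)) = (365057 - 56*√658)*(35604 + 249215) = (365057 - 56*√658)*284819 = 103975169683 - 15949864*√658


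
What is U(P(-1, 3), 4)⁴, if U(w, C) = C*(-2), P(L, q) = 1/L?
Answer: 4096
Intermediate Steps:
U(w, C) = -2*C
U(P(-1, 3), 4)⁴ = (-2*4)⁴ = (-8)⁴ = 4096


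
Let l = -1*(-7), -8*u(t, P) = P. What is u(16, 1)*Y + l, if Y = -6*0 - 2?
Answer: 29/4 ≈ 7.2500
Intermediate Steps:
u(t, P) = -P/8
Y = -2 (Y = 0 - 2 = -2)
l = 7
u(16, 1)*Y + l = -⅛*1*(-2) + 7 = -⅛*(-2) + 7 = ¼ + 7 = 29/4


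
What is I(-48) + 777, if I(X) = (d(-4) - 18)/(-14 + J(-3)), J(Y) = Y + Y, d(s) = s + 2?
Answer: 778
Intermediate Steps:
d(s) = 2 + s
J(Y) = 2*Y
I(X) = 1 (I(X) = ((2 - 4) - 18)/(-14 + 2*(-3)) = (-2 - 18)/(-14 - 6) = -20/(-20) = -20*(-1/20) = 1)
I(-48) + 777 = 1 + 777 = 778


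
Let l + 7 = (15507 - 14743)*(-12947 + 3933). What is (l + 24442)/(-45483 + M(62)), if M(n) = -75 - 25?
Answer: 11893/79 ≈ 150.54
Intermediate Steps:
M(n) = -100
l = -6886703 (l = -7 + (15507 - 14743)*(-12947 + 3933) = -7 + 764*(-9014) = -7 - 6886696 = -6886703)
(l + 24442)/(-45483 + M(62)) = (-6886703 + 24442)/(-45483 - 100) = -6862261/(-45583) = -6862261*(-1/45583) = 11893/79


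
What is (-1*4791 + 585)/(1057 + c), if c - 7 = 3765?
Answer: -4206/4829 ≈ -0.87099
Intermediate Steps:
c = 3772 (c = 7 + 3765 = 3772)
(-1*4791 + 585)/(1057 + c) = (-1*4791 + 585)/(1057 + 3772) = (-4791 + 585)/4829 = -4206*1/4829 = -4206/4829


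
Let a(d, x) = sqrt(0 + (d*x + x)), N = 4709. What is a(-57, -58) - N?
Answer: -4709 + 4*sqrt(203) ≈ -4652.0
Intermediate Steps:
a(d, x) = sqrt(x + d*x) (a(d, x) = sqrt(0 + (x + d*x)) = sqrt(x + d*x))
a(-57, -58) - N = sqrt(-58*(1 - 57)) - 1*4709 = sqrt(-58*(-56)) - 4709 = sqrt(3248) - 4709 = 4*sqrt(203) - 4709 = -4709 + 4*sqrt(203)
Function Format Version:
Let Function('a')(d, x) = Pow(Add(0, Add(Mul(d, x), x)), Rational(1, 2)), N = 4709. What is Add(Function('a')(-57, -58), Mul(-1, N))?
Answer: Add(-4709, Mul(4, Pow(203, Rational(1, 2)))) ≈ -4652.0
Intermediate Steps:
Function('a')(d, x) = Pow(Add(x, Mul(d, x)), Rational(1, 2)) (Function('a')(d, x) = Pow(Add(0, Add(x, Mul(d, x))), Rational(1, 2)) = Pow(Add(x, Mul(d, x)), Rational(1, 2)))
Add(Function('a')(-57, -58), Mul(-1, N)) = Add(Pow(Mul(-58, Add(1, -57)), Rational(1, 2)), Mul(-1, 4709)) = Add(Pow(Mul(-58, -56), Rational(1, 2)), -4709) = Add(Pow(3248, Rational(1, 2)), -4709) = Add(Mul(4, Pow(203, Rational(1, 2))), -4709) = Add(-4709, Mul(4, Pow(203, Rational(1, 2))))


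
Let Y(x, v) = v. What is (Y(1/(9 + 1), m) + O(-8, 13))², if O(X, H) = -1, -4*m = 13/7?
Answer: 1681/784 ≈ 2.1441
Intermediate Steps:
m = -13/28 (m = -13/(4*7) = -¼*13/7 = -13/28 ≈ -0.46429)
(Y(1/(9 + 1), m) + O(-8, 13))² = (-13/28 - 1)² = (-41/28)² = 1681/784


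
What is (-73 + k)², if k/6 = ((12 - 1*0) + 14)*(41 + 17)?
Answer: 80550625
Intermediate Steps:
k = 9048 (k = 6*(((12 - 1*0) + 14)*(41 + 17)) = 6*(((12 + 0) + 14)*58) = 6*((12 + 14)*58) = 6*(26*58) = 6*1508 = 9048)
(-73 + k)² = (-73 + 9048)² = 8975² = 80550625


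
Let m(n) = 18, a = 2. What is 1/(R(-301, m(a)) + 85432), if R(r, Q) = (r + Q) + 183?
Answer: 1/85332 ≈ 1.1719e-5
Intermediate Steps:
R(r, Q) = 183 + Q + r (R(r, Q) = (Q + r) + 183 = 183 + Q + r)
1/(R(-301, m(a)) + 85432) = 1/((183 + 18 - 301) + 85432) = 1/(-100 + 85432) = 1/85332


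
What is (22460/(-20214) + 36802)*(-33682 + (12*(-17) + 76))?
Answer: -3732714160/3 ≈ -1.2442e+9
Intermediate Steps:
(22460/(-20214) + 36802)*(-33682 + (12*(-17) + 76)) = (22460*(-1/20214) + 36802)*(-33682 + (-204 + 76)) = (-10/9 + 36802)*(-33682 - 128) = (331208/9)*(-33810) = -3732714160/3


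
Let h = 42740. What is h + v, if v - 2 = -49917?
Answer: -7175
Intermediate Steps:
v = -49915 (v = 2 - 49917 = -49915)
h + v = 42740 - 49915 = -7175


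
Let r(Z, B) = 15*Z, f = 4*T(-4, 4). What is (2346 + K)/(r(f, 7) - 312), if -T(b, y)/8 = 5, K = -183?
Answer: -721/904 ≈ -0.79757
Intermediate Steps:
T(b, y) = -40 (T(b, y) = -8*5 = -40)
f = -160 (f = 4*(-40) = -160)
(2346 + K)/(r(f, 7) - 312) = (2346 - 183)/(15*(-160) - 312) = 2163/(-2400 - 312) = 2163/(-2712) = 2163*(-1/2712) = -721/904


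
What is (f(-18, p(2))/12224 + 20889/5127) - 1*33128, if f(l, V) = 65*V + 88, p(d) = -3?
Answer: -691986019599/20890816 ≈ -33124.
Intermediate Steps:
f(l, V) = 88 + 65*V
(f(-18, p(2))/12224 + 20889/5127) - 1*33128 = ((88 + 65*(-3))/12224 + 20889/5127) - 1*33128 = ((88 - 195)*(1/12224) + 20889*(1/5127)) - 33128 = (-107*1/12224 + 6963/1709) - 33128 = (-107/12224 + 6963/1709) - 33128 = 84932849/20890816 - 33128 = -691986019599/20890816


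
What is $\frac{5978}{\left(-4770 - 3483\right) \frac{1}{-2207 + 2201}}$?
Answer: $\frac{1708}{393} \approx 4.3461$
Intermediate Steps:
$\frac{5978}{\left(-4770 - 3483\right) \frac{1}{-2207 + 2201}} = \frac{5978}{\left(-8253\right) \frac{1}{-6}} = \frac{5978}{\left(-8253\right) \left(- \frac{1}{6}\right)} = \frac{5978}{\frac{2751}{2}} = 5978 \cdot \frac{2}{2751} = \frac{1708}{393}$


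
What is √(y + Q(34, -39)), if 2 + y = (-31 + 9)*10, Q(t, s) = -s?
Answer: I*√183 ≈ 13.528*I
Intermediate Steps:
y = -222 (y = -2 + (-31 + 9)*10 = -2 - 22*10 = -2 - 220 = -222)
√(y + Q(34, -39)) = √(-222 - 1*(-39)) = √(-222 + 39) = √(-183) = I*√183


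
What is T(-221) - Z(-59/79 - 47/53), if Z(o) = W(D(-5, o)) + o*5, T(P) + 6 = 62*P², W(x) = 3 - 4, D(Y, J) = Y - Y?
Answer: 12678843819/4187 ≈ 3.0281e+6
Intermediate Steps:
D(Y, J) = 0
W(x) = -1
T(P) = -6 + 62*P²
Z(o) = -1 + 5*o (Z(o) = -1 + o*5 = -1 + 5*o)
T(-221) - Z(-59/79 - 47/53) = (-6 + 62*(-221)²) - (-1 + 5*(-59/79 - 47/53)) = (-6 + 62*48841) - (-1 + 5*(-59*1/79 - 47*1/53)) = (-6 + 3028142) - (-1 + 5*(-59/79 - 47/53)) = 3028136 - (-1 + 5*(-6840/4187)) = 3028136 - (-1 - 34200/4187) = 3028136 - 1*(-38387/4187) = 3028136 + 38387/4187 = 12678843819/4187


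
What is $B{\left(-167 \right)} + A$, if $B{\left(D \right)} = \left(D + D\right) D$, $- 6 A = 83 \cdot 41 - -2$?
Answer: $\frac{110421}{2} \approx 55211.0$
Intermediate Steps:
$A = - \frac{1135}{2}$ ($A = - \frac{83 \cdot 41 - -2}{6} = - \frac{3403 + \left(-32 + 34\right)}{6} = - \frac{3403 + 2}{6} = \left(- \frac{1}{6}\right) 3405 = - \frac{1135}{2} \approx -567.5$)
$B{\left(D \right)} = 2 D^{2}$ ($B{\left(D \right)} = 2 D D = 2 D^{2}$)
$B{\left(-167 \right)} + A = 2 \left(-167\right)^{2} - \frac{1135}{2} = 2 \cdot 27889 - \frac{1135}{2} = 55778 - \frac{1135}{2} = \frac{110421}{2}$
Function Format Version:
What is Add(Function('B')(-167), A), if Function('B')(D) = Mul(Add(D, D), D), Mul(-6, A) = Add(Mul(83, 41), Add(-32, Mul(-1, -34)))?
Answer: Rational(110421, 2) ≈ 55211.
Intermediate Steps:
A = Rational(-1135, 2) (A = Mul(Rational(-1, 6), Add(Mul(83, 41), Add(-32, Mul(-1, -34)))) = Mul(Rational(-1, 6), Add(3403, Add(-32, 34))) = Mul(Rational(-1, 6), Add(3403, 2)) = Mul(Rational(-1, 6), 3405) = Rational(-1135, 2) ≈ -567.50)
Function('B')(D) = Mul(2, Pow(D, 2)) (Function('B')(D) = Mul(Mul(2, D), D) = Mul(2, Pow(D, 2)))
Add(Function('B')(-167), A) = Add(Mul(2, Pow(-167, 2)), Rational(-1135, 2)) = Add(Mul(2, 27889), Rational(-1135, 2)) = Add(55778, Rational(-1135, 2)) = Rational(110421, 2)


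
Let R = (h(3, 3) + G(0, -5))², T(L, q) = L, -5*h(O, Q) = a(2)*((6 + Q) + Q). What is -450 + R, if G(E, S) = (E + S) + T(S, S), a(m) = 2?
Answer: -5774/25 ≈ -230.96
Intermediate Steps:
h(O, Q) = -12/5 - 4*Q/5 (h(O, Q) = -2*((6 + Q) + Q)/5 = -2*(6 + 2*Q)/5 = -(12 + 4*Q)/5 = -12/5 - 4*Q/5)
G(E, S) = E + 2*S (G(E, S) = (E + S) + S = E + 2*S)
R = 5476/25 (R = ((-12/5 - ⅘*3) + (0 + 2*(-5)))² = ((-12/5 - 12/5) + (0 - 10))² = (-24/5 - 10)² = (-74/5)² = 5476/25 ≈ 219.04)
-450 + R = -450 + 5476/25 = -5774/25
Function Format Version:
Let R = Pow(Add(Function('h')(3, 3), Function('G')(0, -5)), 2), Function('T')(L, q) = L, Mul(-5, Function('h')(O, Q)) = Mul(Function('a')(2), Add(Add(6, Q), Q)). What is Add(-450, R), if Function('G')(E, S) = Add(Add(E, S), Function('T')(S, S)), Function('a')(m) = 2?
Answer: Rational(-5774, 25) ≈ -230.96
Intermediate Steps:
Function('h')(O, Q) = Add(Rational(-12, 5), Mul(Rational(-4, 5), Q)) (Function('h')(O, Q) = Mul(Rational(-1, 5), Mul(2, Add(Add(6, Q), Q))) = Mul(Rational(-1, 5), Mul(2, Add(6, Mul(2, Q)))) = Mul(Rational(-1, 5), Add(12, Mul(4, Q))) = Add(Rational(-12, 5), Mul(Rational(-4, 5), Q)))
Function('G')(E, S) = Add(E, Mul(2, S)) (Function('G')(E, S) = Add(Add(E, S), S) = Add(E, Mul(2, S)))
R = Rational(5476, 25) (R = Pow(Add(Add(Rational(-12, 5), Mul(Rational(-4, 5), 3)), Add(0, Mul(2, -5))), 2) = Pow(Add(Add(Rational(-12, 5), Rational(-12, 5)), Add(0, -10)), 2) = Pow(Add(Rational(-24, 5), -10), 2) = Pow(Rational(-74, 5), 2) = Rational(5476, 25) ≈ 219.04)
Add(-450, R) = Add(-450, Rational(5476, 25)) = Rational(-5774, 25)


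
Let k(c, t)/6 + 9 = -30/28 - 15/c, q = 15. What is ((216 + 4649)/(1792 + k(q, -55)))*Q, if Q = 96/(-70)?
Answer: -46704/12079 ≈ -3.8665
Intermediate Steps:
Q = -48/35 (Q = 96*(-1/70) = -48/35 ≈ -1.3714)
k(c, t) = -423/7 - 90/c (k(c, t) = -54 + 6*(-30/28 - 15/c) = -54 + 6*(-30*1/28 - 15/c) = -54 + 6*(-15/14 - 15/c) = -54 + (-45/7 - 90/c) = -423/7 - 90/c)
((216 + 4649)/(1792 + k(q, -55)))*Q = ((216 + 4649)/(1792 + (-423/7 - 90/15)))*(-48/35) = (4865/(1792 + (-423/7 - 90*1/15)))*(-48/35) = (4865/(1792 + (-423/7 - 6)))*(-48/35) = (4865/(1792 - 465/7))*(-48/35) = (4865/(12079/7))*(-48/35) = (4865*(7/12079))*(-48/35) = (34055/12079)*(-48/35) = -46704/12079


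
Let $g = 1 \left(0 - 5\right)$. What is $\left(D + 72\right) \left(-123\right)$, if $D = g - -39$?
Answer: $-13038$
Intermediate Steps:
$g = -5$ ($g = 1 \left(-5\right) = -5$)
$D = 34$ ($D = -5 - -39 = -5 + 39 = 34$)
$\left(D + 72\right) \left(-123\right) = \left(34 + 72\right) \left(-123\right) = 106 \left(-123\right) = -13038$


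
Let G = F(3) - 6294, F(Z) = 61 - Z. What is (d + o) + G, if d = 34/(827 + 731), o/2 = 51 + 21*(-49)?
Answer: -6381551/779 ≈ -8192.0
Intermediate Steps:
o = -1956 (o = 2*(51 + 21*(-49)) = 2*(51 - 1029) = 2*(-978) = -1956)
d = 17/779 (d = 34/1558 = (1/1558)*34 = 17/779 ≈ 0.021823)
G = -6236 (G = (61 - 1*3) - 6294 = (61 - 3) - 6294 = 58 - 6294 = -6236)
(d + o) + G = (17/779 - 1956) - 6236 = -1523707/779 - 6236 = -6381551/779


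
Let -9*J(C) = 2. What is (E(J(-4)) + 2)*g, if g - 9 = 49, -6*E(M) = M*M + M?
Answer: 28594/243 ≈ 117.67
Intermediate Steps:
J(C) = -2/9 (J(C) = -⅑*2 = -2/9)
E(M) = -M/6 - M²/6 (E(M) = -(M*M + M)/6 = -(M² + M)/6 = -(M + M²)/6 = -M/6 - M²/6)
g = 58 (g = 9 + 49 = 58)
(E(J(-4)) + 2)*g = (-⅙*(-2/9)*(1 - 2/9) + 2)*58 = (-⅙*(-2/9)*7/9 + 2)*58 = (7/243 + 2)*58 = (493/243)*58 = 28594/243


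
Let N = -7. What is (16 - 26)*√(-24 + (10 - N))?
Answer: -10*I*√7 ≈ -26.458*I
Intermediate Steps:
(16 - 26)*√(-24 + (10 - N)) = (16 - 26)*√(-24 + (10 - 1*(-7))) = -10*√(-24 + (10 + 7)) = -10*√(-24 + 17) = -10*I*√7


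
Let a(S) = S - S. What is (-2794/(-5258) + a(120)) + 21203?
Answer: 5067644/239 ≈ 21204.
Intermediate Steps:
a(S) = 0
(-2794/(-5258) + a(120)) + 21203 = (-2794/(-5258) + 0) + 21203 = (-2794*(-1/5258) + 0) + 21203 = (127/239 + 0) + 21203 = 127/239 + 21203 = 5067644/239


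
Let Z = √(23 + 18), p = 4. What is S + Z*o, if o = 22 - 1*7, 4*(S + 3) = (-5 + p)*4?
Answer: -4 + 15*√41 ≈ 92.047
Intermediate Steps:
S = -4 (S = -3 + ((-5 + 4)*4)/4 = -3 + (-1*4)/4 = -3 + (¼)*(-4) = -3 - 1 = -4)
o = 15 (o = 22 - 7 = 15)
Z = √41 ≈ 6.4031
S + Z*o = -4 + √41*15 = -4 + 15*√41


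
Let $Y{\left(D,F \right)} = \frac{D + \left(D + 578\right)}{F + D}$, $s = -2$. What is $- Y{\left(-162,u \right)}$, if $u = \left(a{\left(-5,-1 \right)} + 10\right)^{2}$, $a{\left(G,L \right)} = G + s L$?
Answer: $\frac{254}{113} \approx 2.2478$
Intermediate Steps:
$a{\left(G,L \right)} = G - 2 L$
$u = 49$ ($u = \left(\left(-5 - -2\right) + 10\right)^{2} = \left(\left(-5 + 2\right) + 10\right)^{2} = \left(-3 + 10\right)^{2} = 7^{2} = 49$)
$Y{\left(D,F \right)} = \frac{578 + 2 D}{D + F}$ ($Y{\left(D,F \right)} = \frac{D + \left(578 + D\right)}{D + F} = \frac{578 + 2 D}{D + F}$)
$- Y{\left(-162,u \right)} = - \frac{2 \left(289 - 162\right)}{-162 + 49} = - \frac{2 \cdot 127}{-113} = - \frac{2 \left(-1\right) 127}{113} = \left(-1\right) \left(- \frac{254}{113}\right) = \frac{254}{113}$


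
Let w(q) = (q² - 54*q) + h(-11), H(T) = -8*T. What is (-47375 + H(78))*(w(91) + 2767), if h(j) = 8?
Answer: -294809858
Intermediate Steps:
w(q) = 8 + q² - 54*q (w(q) = (q² - 54*q) + 8 = 8 + q² - 54*q)
(-47375 + H(78))*(w(91) + 2767) = (-47375 - 8*78)*((8 + 91² - 54*91) + 2767) = (-47375 - 624)*((8 + 8281 - 4914) + 2767) = -47999*(3375 + 2767) = -47999*6142 = -294809858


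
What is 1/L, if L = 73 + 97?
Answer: 1/170 ≈ 0.0058824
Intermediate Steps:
L = 170
1/L = 1/170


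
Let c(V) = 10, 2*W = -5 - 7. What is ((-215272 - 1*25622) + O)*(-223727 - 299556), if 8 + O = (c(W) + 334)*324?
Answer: 67736891218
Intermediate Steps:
W = -6 (W = (-5 - 7)/2 = (½)*(-12) = -6)
O = 111448 (O = -8 + (10 + 334)*324 = -8 + 344*324 = -8 + 111456 = 111448)
((-215272 - 1*25622) + O)*(-223727 - 299556) = ((-215272 - 1*25622) + 111448)*(-223727 - 299556) = ((-215272 - 25622) + 111448)*(-523283) = (-240894 + 111448)*(-523283) = -129446*(-523283) = 67736891218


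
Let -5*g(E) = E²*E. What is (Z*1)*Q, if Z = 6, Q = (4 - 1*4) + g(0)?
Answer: 0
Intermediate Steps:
g(E) = -E³/5 (g(E) = -E²*E/5 = -E³/5)
Q = 0 (Q = (4 - 1*4) - ⅕*0³ = (4 - 4) - ⅕*0 = 0 + 0 = 0)
(Z*1)*Q = (6*1)*0 = 6*0 = 0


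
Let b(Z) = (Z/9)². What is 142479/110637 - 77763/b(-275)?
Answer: -76233965904/929658125 ≈ -82.002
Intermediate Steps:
b(Z) = Z²/81 (b(Z) = (Z*(⅑))² = (Z/9)² = Z²/81)
142479/110637 - 77763/b(-275) = 142479/110637 - 77763/((1/81)*(-275)²) = 142479*(1/110637) - 77763/((1/81)*75625) = 15831/12293 - 77763/75625/81 = 15831/12293 - 77763*81/75625 = 15831/12293 - 6298803/75625 = -76233965904/929658125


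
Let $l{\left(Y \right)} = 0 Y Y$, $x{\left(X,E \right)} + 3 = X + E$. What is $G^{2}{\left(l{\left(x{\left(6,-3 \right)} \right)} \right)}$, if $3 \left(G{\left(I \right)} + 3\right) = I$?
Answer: $9$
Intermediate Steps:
$x{\left(X,E \right)} = -3 + E + X$ ($x{\left(X,E \right)} = -3 + \left(X + E\right) = -3 + \left(E + X\right) = -3 + E + X$)
$l{\left(Y \right)} = 0$ ($l{\left(Y \right)} = 0 Y = 0$)
$G{\left(I \right)} = -3 + \frac{I}{3}$
$G^{2}{\left(l{\left(x{\left(6,-3 \right)} \right)} \right)} = \left(-3 + \frac{1}{3} \cdot 0\right)^{2} = \left(-3 + 0\right)^{2} = \left(-3\right)^{2} = 9$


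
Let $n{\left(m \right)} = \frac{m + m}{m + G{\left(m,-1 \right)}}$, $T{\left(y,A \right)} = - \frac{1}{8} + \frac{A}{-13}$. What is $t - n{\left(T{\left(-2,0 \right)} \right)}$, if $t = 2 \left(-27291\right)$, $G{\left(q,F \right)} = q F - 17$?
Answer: $- \frac{3711577}{68} \approx -54582.0$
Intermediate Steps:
$G{\left(q,F \right)} = -17 + F q$ ($G{\left(q,F \right)} = F q - 17 = -17 + F q$)
$T{\left(y,A \right)} = - \frac{1}{8} - \frac{A}{13}$ ($T{\left(y,A \right)} = \left(-1\right) \frac{1}{8} + A \left(- \frac{1}{13}\right) = - \frac{1}{8} - \frac{A}{13}$)
$n{\left(m \right)} = - \frac{2 m}{17}$ ($n{\left(m \right)} = \frac{m + m}{m - \left(17 + m\right)} = \frac{2 m}{-17} = 2 m \left(- \frac{1}{17}\right) = - \frac{2 m}{17}$)
$t = -54582$
$t - n{\left(T{\left(-2,0 \right)} \right)} = -54582 - - \frac{2 \left(- \frac{1}{8} - 0\right)}{17} = -54582 - - \frac{2 \left(- \frac{1}{8} + 0\right)}{17} = -54582 - \left(- \frac{2}{17}\right) \left(- \frac{1}{8}\right) = -54582 - \frac{1}{68} = - \frac{3711577}{68}$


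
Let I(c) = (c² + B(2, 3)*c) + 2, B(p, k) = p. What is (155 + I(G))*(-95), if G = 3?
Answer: -16340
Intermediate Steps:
I(c) = 2 + c² + 2*c (I(c) = (c² + 2*c) + 2 = 2 + c² + 2*c)
(155 + I(G))*(-95) = (155 + (2 + 3² + 2*3))*(-95) = (155 + (2 + 9 + 6))*(-95) = (155 + 17)*(-95) = 172*(-95) = -16340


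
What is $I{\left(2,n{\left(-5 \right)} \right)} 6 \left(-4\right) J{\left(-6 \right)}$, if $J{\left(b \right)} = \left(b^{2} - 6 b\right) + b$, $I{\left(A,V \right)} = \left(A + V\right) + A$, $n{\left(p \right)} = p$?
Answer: $1584$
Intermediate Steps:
$I{\left(A,V \right)} = V + 2 A$
$J{\left(b \right)} = b^{2} - 5 b$
$I{\left(2,n{\left(-5 \right)} \right)} 6 \left(-4\right) J{\left(-6 \right)} = \left(-5 + 2 \cdot 2\right) 6 \left(-4\right) \left(- 6 \left(-5 - 6\right)\right) = \left(-5 + 4\right) 6 \left(-4\right) \left(\left(-6\right) \left(-11\right)\right) = \left(-1\right) 6 \left(-4\right) 66 = \left(-6\right) \left(-4\right) 66 = 24 \cdot 66 = 1584$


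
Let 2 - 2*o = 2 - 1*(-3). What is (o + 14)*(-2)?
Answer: -25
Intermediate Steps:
o = -3/2 (o = 1 - (2 - 1*(-3))/2 = 1 - (2 + 3)/2 = 1 - 1/2*5 = 1 - 5/2 = -3/2 ≈ -1.5000)
(o + 14)*(-2) = (-3/2 + 14)*(-2) = (25/2)*(-2) = -25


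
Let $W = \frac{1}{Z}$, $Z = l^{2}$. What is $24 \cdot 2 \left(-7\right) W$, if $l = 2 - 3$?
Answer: $-336$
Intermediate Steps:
$l = -1$ ($l = 2 - 3 = -1$)
$Z = 1$ ($Z = \left(-1\right)^{2} = 1$)
$W = 1$ ($W = 1^{-1} = 1$)
$24 \cdot 2 \left(-7\right) W = 24 \cdot 2 \left(-7\right) 1 = 24 \left(-14\right) 1 = \left(-336\right) 1 = -336$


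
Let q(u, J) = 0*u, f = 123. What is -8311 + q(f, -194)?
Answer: -8311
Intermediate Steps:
q(u, J) = 0
-8311 + q(f, -194) = -8311 + 0 = -8311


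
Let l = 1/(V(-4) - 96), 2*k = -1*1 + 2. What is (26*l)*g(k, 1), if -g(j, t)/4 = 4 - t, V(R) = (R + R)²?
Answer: 39/4 ≈ 9.7500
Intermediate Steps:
V(R) = 4*R² (V(R) = (2*R)² = 4*R²)
k = ½ (k = (-1*1 + 2)/2 = (-1 + 2)/2 = (½)*1 = ½ ≈ 0.50000)
g(j, t) = -16 + 4*t (g(j, t) = -4*(4 - t) = -16 + 4*t)
l = -1/32 (l = 1/(4*(-4)² - 96) = 1/(4*16 - 96) = 1/(64 - 96) = 1/(-32) = -1/32 ≈ -0.031250)
(26*l)*g(k, 1) = (26*(-1/32))*(-16 + 4*1) = -13*(-16 + 4)/16 = -13/16*(-12) = 39/4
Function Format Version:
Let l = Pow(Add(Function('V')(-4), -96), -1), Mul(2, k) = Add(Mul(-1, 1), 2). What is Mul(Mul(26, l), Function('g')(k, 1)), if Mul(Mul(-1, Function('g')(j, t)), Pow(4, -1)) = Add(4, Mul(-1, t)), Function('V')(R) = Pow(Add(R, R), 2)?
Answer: Rational(39, 4) ≈ 9.7500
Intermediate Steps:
Function('V')(R) = Mul(4, Pow(R, 2)) (Function('V')(R) = Pow(Mul(2, R), 2) = Mul(4, Pow(R, 2)))
k = Rational(1, 2) (k = Mul(Rational(1, 2), Add(Mul(-1, 1), 2)) = Mul(Rational(1, 2), Add(-1, 2)) = Mul(Rational(1, 2), 1) = Rational(1, 2) ≈ 0.50000)
Function('g')(j, t) = Add(-16, Mul(4, t)) (Function('g')(j, t) = Mul(-4, Add(4, Mul(-1, t))) = Add(-16, Mul(4, t)))
l = Rational(-1, 32) (l = Pow(Add(Mul(4, Pow(-4, 2)), -96), -1) = Pow(Add(Mul(4, 16), -96), -1) = Pow(Add(64, -96), -1) = Pow(-32, -1) = Rational(-1, 32) ≈ -0.031250)
Mul(Mul(26, l), Function('g')(k, 1)) = Mul(Mul(26, Rational(-1, 32)), Add(-16, Mul(4, 1))) = Mul(Rational(-13, 16), Add(-16, 4)) = Mul(Rational(-13, 16), -12) = Rational(39, 4)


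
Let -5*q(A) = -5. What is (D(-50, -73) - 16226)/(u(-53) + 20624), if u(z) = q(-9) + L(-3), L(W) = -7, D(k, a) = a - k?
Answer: -16249/20618 ≈ -0.78810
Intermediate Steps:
q(A) = 1 (q(A) = -1/5*(-5) = 1)
u(z) = -6 (u(z) = 1 - 7 = -6)
(D(-50, -73) - 16226)/(u(-53) + 20624) = ((-73 - 1*(-50)) - 16226)/(-6 + 20624) = ((-73 + 50) - 16226)/20618 = (-23 - 16226)*(1/20618) = -16249*1/20618 = -16249/20618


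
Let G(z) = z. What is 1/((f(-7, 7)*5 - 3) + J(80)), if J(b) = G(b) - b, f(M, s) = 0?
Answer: -1/3 ≈ -0.33333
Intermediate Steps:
J(b) = 0 (J(b) = b - b = 0)
1/((f(-7, 7)*5 - 3) + J(80)) = 1/((0*5 - 3) + 0) = 1/((0 - 3) + 0) = 1/(-3 + 0) = 1/(-3) = -1/3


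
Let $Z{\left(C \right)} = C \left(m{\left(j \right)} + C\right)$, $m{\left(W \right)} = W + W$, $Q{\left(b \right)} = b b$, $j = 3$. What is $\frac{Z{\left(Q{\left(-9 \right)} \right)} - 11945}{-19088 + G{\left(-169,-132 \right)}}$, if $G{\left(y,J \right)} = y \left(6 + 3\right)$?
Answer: $\frac{4898}{20609} \approx 0.23766$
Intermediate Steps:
$Q{\left(b \right)} = b^{2}$
$m{\left(W \right)} = 2 W$
$G{\left(y,J \right)} = 9 y$ ($G{\left(y,J \right)} = y 9 = 9 y$)
$Z{\left(C \right)} = C \left(6 + C\right)$ ($Z{\left(C \right)} = C \left(2 \cdot 3 + C\right) = C \left(6 + C\right)$)
$\frac{Z{\left(Q{\left(-9 \right)} \right)} - 11945}{-19088 + G{\left(-169,-132 \right)}} = \frac{\left(-9\right)^{2} \left(6 + \left(-9\right)^{2}\right) - 11945}{-19088 + 9 \left(-169\right)} = \frac{81 \left(6 + 81\right) - 11945}{-19088 - 1521} = \frac{81 \cdot 87 - 11945}{-20609} = \left(7047 - 11945\right) \left(- \frac{1}{20609}\right) = \left(-4898\right) \left(- \frac{1}{20609}\right) = \frac{4898}{20609}$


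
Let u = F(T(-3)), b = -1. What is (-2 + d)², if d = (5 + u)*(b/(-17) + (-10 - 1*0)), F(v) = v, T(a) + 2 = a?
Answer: 4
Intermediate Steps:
T(a) = -2 + a
u = -5 (u = -2 - 3 = -5)
d = 0 (d = (5 - 5)*(-1/(-17) + (-10 - 1*0)) = 0*(-1*(-1/17) + (-10 + 0)) = 0*(1/17 - 10) = 0*(-169/17) = 0)
(-2 + d)² = (-2 + 0)² = (-2)² = 4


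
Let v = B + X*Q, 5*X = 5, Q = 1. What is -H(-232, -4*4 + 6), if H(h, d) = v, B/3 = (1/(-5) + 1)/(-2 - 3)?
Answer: -13/25 ≈ -0.52000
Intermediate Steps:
B = -12/25 (B = 3*((1/(-5) + 1)/(-2 - 3)) = 3*((-1/5 + 1)/(-5)) = 3*((4/5)*(-1/5)) = 3*(-4/25) = -12/25 ≈ -0.48000)
X = 1 (X = (1/5)*5 = 1)
v = 13/25 (v = -12/25 + 1*1 = -12/25 + 1 = 13/25 ≈ 0.52000)
H(h, d) = 13/25
-H(-232, -4*4 + 6) = -1*13/25 = -13/25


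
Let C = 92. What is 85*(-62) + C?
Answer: -5178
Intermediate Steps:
85*(-62) + C = 85*(-62) + 92 = -5270 + 92 = -5178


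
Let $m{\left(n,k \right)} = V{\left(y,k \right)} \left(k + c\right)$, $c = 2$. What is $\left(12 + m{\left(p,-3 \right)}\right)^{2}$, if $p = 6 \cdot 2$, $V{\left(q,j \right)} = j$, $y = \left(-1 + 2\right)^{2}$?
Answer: $225$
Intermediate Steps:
$y = 1$ ($y = 1^{2} = 1$)
$p = 12$
$m{\left(n,k \right)} = k \left(2 + k\right)$ ($m{\left(n,k \right)} = k \left(k + 2\right) = k \left(2 + k\right)$)
$\left(12 + m{\left(p,-3 \right)}\right)^{2} = \left(12 - 3 \left(2 - 3\right)\right)^{2} = \left(12 - -3\right)^{2} = \left(12 + 3\right)^{2} = 15^{2} = 225$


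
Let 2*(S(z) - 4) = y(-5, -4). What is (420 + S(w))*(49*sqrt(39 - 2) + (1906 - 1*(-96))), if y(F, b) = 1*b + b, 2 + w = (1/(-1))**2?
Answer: 840840 + 20580*sqrt(37) ≈ 9.6602e+5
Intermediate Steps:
w = -1 (w = -2 + (1/(-1))**2 = -2 + (-1)**2 = -2 + 1 = -1)
y(F, b) = 2*b (y(F, b) = b + b = 2*b)
S(z) = 0 (S(z) = 4 + (2*(-4))/2 = 4 + (1/2)*(-8) = 4 - 4 = 0)
(420 + S(w))*(49*sqrt(39 - 2) + (1906 - 1*(-96))) = (420 + 0)*(49*sqrt(39 - 2) + (1906 - 1*(-96))) = 420*(49*sqrt(37) + (1906 + 96)) = 420*(49*sqrt(37) + 2002) = 420*(2002 + 49*sqrt(37)) = 840840 + 20580*sqrt(37)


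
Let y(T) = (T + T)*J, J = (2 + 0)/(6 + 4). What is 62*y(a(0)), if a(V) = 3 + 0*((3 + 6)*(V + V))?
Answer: 372/5 ≈ 74.400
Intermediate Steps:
J = 1/5 (J = 2/10 = 2*(1/10) = 1/5 ≈ 0.20000)
a(V) = 3 (a(V) = 3 + 0*(9*(2*V)) = 3 + 0*(18*V) = 3 + 0 = 3)
y(T) = 2*T/5 (y(T) = (T + T)*(1/5) = (2*T)*(1/5) = 2*T/5)
62*y(a(0)) = 62*((2/5)*3) = 62*(6/5) = 372/5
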